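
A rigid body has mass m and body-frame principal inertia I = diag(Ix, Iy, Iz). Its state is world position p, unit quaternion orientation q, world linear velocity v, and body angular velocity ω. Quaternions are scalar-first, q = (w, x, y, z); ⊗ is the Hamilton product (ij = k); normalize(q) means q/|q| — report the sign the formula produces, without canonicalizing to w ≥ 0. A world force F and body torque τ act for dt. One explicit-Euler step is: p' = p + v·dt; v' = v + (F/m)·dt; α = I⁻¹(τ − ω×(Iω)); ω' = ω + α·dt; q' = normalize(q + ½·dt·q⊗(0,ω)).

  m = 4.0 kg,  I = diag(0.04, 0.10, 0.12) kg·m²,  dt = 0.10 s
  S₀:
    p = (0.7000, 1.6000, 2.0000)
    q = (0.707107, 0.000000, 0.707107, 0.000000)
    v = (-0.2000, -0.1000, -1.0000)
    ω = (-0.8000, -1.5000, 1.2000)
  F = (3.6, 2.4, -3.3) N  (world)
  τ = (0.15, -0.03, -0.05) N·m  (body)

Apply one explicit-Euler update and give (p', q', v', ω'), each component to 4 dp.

p' = (0.6800, 1.5900, 1.9000)
q' = (0.7561, 0.0141, 0.6506, 0.0703)
v' = (-0.1100, -0.0400, -1.0825)
ω' = (-0.3350, -1.6068, 1.0983)

angular accel α = (4.6500, -1.0680, -1.0167)
new body rate ω' = (-0.3350, -1.6068, 1.0983)
Hamilton product q⊗(0,ω) = (1.0606605, 0.2828428, -1.0606605, 1.4142140)
q' = normalize(q + ½dt·q⊗(0,ω)) = (0.7561, 0.0141, 0.6506, 0.0703)
p' = p + v·dt = (0.6800, 1.5900, 1.9000)
v + (F/m)dt = (-0.1100, -0.0400, -1.0825)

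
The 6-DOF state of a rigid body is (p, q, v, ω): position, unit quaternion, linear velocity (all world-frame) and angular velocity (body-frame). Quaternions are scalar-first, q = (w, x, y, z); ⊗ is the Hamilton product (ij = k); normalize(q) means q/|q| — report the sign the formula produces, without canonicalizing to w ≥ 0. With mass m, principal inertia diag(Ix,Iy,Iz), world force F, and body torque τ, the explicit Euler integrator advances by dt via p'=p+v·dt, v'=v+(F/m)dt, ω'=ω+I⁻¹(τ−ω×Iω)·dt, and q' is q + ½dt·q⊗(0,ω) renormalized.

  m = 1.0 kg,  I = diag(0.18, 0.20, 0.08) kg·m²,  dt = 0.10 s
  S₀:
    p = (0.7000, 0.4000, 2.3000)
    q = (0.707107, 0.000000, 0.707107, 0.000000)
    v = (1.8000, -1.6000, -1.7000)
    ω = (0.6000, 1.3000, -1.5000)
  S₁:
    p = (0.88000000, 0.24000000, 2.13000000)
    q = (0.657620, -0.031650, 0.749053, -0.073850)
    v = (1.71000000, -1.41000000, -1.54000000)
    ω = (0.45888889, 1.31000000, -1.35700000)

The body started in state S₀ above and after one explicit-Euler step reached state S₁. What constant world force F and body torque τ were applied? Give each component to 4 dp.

F = (-0.9000, 1.9000, 1.6000)
τ = (-0.0200, -0.0700, 0.1300)

v₁ − v₀ = (-0.09000000, 0.19000000, 0.16000000)
applied force F = (-0.9000, 1.9000, 1.6000)
ω₁ − ω₀ = (-0.14111111, 0.01000000, 0.14300000)
gyro term ω₀×Iω₀ = (0.2340, -0.0900, 0.0156)
τ = I·(Δω/dt) + ω₀×(Iω₀) = (-0.0200, -0.0700, 0.1300)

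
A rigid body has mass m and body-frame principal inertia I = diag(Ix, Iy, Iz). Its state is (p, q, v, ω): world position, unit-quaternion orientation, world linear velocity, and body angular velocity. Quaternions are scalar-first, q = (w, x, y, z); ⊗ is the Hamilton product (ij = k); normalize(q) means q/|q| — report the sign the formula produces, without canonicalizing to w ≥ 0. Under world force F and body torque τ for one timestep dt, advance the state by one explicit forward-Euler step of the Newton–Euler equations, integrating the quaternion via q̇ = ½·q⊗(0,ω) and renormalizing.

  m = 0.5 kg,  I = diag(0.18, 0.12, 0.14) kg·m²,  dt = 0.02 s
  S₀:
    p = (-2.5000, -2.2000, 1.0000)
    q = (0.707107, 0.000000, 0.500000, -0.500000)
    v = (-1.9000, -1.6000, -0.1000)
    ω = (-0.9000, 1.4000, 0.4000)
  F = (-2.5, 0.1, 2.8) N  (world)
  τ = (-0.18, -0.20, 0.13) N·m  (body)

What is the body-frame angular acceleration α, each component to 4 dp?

precession coupling ω×(Iω) = (0.0112, -0.0144, 0.0756)
angular accel α = (-1.0622, -1.5467, 0.3886)

α = (-1.0622, -1.5467, 0.3886)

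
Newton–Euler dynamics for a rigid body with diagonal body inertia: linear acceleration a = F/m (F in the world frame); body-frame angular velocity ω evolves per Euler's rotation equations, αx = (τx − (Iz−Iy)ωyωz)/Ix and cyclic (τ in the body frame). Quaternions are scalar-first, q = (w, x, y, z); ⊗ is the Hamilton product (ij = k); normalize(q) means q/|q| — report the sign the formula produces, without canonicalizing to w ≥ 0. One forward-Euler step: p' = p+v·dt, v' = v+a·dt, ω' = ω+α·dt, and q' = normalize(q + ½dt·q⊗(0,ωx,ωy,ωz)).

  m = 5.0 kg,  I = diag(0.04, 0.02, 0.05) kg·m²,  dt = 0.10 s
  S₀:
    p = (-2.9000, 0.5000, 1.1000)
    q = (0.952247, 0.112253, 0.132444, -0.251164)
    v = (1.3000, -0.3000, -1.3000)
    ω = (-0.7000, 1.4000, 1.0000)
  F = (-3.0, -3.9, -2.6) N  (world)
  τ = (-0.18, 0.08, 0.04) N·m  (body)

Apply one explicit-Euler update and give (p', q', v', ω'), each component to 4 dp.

p' = (-2.7700, 0.4700, 0.9700)
q' = (0.9554, 0.1027, 0.2014, -0.1902)
v' = (1.2400, -0.3780, -1.3520)
ω' = (-1.2550, 1.7650, 1.0408)

(τ − ω×Iω)/I = (-5.5500, 3.6500, 0.4080)
ω + α·dt = (-1.2550, 1.7650, 1.0408)
Hamilton product q⊗(0,ω) = (0.1443195, -0.1824993, 1.3967076, 1.2021120)
updated quaternion q' = (0.9554, 0.1027, 0.2014, -0.1902)
new position p' = (-2.7700, 0.4700, 0.9700)
v' = v + a·dt = (1.2400, -0.3780, -1.3520)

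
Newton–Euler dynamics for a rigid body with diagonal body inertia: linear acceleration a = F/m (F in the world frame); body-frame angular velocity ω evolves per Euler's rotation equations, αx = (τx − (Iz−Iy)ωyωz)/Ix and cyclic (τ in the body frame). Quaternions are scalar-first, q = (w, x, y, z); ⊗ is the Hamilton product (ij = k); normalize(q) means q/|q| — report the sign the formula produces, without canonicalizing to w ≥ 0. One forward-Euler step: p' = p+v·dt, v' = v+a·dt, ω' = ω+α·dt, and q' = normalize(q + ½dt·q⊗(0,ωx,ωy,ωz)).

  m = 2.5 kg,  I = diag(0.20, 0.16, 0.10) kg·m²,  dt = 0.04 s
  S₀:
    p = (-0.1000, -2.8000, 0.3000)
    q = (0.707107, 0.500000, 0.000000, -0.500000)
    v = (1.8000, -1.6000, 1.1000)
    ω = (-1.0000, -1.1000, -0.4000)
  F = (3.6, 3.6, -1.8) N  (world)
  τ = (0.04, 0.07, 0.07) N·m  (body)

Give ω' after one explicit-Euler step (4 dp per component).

angular accel α = (0.3320, 0.1875, 1.1400)
ω + α·dt = (-0.9867, -1.0925, -0.3544)

ω' = (-0.9867, -1.0925, -0.3544)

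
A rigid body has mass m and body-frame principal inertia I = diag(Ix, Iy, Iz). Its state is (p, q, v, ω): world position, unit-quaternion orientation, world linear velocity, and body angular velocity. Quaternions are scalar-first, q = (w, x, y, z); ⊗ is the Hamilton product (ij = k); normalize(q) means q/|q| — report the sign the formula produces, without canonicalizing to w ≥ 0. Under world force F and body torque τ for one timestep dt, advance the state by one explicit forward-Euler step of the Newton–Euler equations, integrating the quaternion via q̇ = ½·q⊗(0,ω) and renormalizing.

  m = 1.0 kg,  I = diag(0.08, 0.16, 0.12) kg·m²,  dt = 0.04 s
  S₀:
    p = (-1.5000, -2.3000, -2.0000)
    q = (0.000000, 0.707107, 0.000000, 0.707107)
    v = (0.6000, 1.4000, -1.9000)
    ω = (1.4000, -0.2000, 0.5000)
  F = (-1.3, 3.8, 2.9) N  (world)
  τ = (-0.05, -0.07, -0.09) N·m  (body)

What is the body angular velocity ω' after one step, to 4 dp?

ω' = (1.3730, -0.2105, 0.4775)

(τ − ω×Iω)/I = (-0.6750, -0.2625, -0.5633)
ω + α·dt = (1.3730, -0.2105, 0.4775)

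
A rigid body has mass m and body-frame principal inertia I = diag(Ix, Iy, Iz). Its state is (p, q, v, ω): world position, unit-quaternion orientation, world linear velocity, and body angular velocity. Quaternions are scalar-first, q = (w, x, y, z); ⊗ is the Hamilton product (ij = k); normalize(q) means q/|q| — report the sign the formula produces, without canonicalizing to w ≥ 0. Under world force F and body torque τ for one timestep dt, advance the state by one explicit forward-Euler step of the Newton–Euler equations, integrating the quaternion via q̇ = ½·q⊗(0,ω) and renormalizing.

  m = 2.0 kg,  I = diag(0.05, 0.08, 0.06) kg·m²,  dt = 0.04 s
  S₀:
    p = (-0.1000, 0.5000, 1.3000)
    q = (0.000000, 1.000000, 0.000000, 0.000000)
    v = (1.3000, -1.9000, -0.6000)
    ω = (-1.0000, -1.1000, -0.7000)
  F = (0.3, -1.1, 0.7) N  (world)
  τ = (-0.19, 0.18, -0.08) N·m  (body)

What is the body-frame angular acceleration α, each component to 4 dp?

α = (-3.4920, 2.3375, -1.8833)

ω×(Iω) gyroscopic = (-0.0154, -0.0070, 0.0330)
(τ − ω×Iω)/I = (-3.4920, 2.3375, -1.8833)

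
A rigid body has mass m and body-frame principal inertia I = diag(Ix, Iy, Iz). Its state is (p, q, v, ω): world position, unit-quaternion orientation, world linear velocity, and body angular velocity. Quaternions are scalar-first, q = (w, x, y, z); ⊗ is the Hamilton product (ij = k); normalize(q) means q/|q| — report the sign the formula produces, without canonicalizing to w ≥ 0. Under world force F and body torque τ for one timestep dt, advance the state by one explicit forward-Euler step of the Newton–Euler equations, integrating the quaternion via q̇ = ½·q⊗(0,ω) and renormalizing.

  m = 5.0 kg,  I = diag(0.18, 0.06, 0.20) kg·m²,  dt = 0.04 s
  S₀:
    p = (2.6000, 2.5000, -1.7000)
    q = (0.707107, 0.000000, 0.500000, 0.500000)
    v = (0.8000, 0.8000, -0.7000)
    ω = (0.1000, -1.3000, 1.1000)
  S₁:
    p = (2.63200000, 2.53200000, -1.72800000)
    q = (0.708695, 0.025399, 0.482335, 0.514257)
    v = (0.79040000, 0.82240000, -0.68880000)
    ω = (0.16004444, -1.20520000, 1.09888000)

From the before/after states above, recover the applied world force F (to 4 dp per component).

v₁ − v₀ = (-0.00960000, 0.02240000, 0.01120000)
applied force F = (-1.2000, 2.8000, 1.4000)

F = (-1.2000, 2.8000, 1.4000)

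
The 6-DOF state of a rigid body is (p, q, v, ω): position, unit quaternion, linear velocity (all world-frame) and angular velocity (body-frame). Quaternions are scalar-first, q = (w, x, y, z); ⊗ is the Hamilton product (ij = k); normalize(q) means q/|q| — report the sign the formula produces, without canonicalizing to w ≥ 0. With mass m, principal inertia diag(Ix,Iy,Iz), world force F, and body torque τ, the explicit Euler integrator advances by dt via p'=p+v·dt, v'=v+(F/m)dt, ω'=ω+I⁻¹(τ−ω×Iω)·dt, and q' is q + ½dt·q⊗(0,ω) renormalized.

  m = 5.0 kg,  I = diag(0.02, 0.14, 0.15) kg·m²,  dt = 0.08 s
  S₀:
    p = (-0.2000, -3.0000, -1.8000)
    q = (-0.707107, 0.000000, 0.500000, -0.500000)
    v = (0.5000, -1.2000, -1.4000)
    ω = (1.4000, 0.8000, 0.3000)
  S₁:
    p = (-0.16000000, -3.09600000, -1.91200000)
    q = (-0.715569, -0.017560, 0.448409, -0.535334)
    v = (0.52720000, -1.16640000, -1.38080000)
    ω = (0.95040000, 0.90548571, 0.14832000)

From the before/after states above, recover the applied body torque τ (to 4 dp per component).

ω₁ − ω₀ = (-0.44960000, 0.10548571, -0.15168000)
τ = I·(Δω/dt) + ω₀×(Iω₀) = (-0.1100, 0.1300, -0.1500)

τ = (-0.1100, 0.1300, -0.1500)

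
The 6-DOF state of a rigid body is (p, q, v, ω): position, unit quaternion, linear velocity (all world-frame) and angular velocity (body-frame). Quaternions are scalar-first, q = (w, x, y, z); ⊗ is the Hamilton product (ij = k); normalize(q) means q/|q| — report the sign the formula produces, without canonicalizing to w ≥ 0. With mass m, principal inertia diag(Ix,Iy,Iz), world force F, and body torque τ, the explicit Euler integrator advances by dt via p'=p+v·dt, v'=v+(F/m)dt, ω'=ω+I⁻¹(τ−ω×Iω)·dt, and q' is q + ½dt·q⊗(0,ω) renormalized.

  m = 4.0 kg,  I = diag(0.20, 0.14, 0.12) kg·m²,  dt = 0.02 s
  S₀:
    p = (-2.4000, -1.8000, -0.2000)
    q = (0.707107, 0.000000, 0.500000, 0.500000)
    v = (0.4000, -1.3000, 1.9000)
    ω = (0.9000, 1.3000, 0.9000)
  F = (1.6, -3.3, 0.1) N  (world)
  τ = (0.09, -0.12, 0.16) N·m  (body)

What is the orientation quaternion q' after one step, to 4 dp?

q⊗(0,ω) = (-1.1000000, 0.4363963, 1.3692391, 0.1863963)
q + ½dt·q⊗(0,ω), renormalized = (0.6960, 0.0044, 0.5136, 0.5018)

q' = (0.6960, 0.0044, 0.5136, 0.5018)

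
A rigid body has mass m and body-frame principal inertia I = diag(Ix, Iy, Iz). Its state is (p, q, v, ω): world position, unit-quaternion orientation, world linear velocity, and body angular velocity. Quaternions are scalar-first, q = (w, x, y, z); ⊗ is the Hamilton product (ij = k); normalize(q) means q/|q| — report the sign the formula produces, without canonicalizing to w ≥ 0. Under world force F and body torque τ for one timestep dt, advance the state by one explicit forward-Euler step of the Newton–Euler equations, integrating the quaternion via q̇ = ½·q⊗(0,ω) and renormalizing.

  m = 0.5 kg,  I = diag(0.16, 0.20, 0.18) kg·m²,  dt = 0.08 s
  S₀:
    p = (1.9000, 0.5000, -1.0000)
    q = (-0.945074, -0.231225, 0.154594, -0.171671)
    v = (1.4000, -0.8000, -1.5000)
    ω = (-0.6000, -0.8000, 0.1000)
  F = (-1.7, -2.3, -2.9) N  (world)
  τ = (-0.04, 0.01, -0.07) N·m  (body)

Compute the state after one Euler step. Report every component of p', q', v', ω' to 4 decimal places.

a = F/m = (-3.4000, -4.6000, -5.8000)
p + v·dt = (2.0120, 0.4360, -1.1200)
v + (F/m)dt = (1.1280, -1.1680, -1.9640)
α = I⁻¹(τ − ω×Iω) = (-0.2600, 0.0440, -0.4956)
new body rate ω' = (-0.6208, -0.7965, 0.0604)
2q̇ = q⊗(0,ω) = (0.0021073, 0.4451670, 0.8821843, 0.1832290)
updated quaternion q' = (-0.9442, -0.2132, 0.1897, -0.1642)

p' = (2.0120, 0.4360, -1.1200)
q' = (-0.9442, -0.2132, 0.1897, -0.1642)
v' = (1.1280, -1.1680, -1.9640)
ω' = (-0.6208, -0.7965, 0.0604)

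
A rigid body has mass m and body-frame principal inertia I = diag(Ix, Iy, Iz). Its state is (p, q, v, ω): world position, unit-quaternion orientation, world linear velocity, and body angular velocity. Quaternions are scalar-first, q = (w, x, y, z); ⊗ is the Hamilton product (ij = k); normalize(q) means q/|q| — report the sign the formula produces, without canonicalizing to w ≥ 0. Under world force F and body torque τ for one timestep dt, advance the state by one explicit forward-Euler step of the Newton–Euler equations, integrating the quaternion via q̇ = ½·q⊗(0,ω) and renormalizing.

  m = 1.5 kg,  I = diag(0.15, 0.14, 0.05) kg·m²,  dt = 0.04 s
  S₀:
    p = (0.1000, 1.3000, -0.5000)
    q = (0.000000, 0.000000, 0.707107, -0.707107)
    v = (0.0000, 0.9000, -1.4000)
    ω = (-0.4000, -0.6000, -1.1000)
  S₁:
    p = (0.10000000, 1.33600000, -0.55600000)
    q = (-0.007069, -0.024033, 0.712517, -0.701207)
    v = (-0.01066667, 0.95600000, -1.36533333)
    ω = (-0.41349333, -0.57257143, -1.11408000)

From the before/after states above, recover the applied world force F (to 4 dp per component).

velocity change Δv = (-0.01066667, 0.05600000, 0.03466667)
applied force F = (-0.4000, 2.1000, 1.3000)

F = (-0.4000, 2.1000, 1.3000)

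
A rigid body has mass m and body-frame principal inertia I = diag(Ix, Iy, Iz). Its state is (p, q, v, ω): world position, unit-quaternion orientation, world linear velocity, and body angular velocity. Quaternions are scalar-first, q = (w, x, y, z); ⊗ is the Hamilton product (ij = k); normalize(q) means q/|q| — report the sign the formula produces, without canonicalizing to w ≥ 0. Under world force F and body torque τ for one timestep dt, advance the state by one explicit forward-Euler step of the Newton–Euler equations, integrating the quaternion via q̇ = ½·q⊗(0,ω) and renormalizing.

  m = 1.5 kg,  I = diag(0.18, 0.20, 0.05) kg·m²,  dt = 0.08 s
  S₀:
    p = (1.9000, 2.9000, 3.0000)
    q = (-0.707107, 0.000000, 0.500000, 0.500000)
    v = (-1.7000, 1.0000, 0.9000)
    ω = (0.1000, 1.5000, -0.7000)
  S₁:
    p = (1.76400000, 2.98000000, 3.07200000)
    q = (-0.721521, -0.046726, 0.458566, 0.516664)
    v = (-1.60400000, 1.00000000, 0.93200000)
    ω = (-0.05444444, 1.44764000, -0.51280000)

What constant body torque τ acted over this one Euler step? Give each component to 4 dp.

τ = (-0.1900, -0.1400, 0.1200)

Δω = ω₁−ω₀ = (-0.15444444, -0.05236000, 0.18720000)
I·α + gyro = (-0.1900, -0.1400, 0.1200)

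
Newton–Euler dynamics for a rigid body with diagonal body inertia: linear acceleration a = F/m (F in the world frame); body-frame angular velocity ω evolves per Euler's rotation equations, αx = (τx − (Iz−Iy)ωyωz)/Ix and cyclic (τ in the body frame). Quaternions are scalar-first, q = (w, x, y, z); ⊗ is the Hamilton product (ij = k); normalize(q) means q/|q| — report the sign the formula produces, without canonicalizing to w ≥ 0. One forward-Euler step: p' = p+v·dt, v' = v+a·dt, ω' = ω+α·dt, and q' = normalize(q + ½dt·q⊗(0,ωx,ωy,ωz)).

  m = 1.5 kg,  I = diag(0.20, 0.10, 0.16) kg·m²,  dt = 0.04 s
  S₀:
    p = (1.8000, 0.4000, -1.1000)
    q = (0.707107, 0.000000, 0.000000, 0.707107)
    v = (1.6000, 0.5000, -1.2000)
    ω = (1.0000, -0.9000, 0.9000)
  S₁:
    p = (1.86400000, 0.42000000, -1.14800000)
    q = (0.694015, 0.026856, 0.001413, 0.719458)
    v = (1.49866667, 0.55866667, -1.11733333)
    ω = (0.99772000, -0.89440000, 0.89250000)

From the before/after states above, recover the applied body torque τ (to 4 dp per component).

rate change Δω = (-0.00228000, 0.00560000, -0.00750000)
I·α + gyro = (-0.0600, 0.0500, 0.0600)

τ = (-0.0600, 0.0500, 0.0600)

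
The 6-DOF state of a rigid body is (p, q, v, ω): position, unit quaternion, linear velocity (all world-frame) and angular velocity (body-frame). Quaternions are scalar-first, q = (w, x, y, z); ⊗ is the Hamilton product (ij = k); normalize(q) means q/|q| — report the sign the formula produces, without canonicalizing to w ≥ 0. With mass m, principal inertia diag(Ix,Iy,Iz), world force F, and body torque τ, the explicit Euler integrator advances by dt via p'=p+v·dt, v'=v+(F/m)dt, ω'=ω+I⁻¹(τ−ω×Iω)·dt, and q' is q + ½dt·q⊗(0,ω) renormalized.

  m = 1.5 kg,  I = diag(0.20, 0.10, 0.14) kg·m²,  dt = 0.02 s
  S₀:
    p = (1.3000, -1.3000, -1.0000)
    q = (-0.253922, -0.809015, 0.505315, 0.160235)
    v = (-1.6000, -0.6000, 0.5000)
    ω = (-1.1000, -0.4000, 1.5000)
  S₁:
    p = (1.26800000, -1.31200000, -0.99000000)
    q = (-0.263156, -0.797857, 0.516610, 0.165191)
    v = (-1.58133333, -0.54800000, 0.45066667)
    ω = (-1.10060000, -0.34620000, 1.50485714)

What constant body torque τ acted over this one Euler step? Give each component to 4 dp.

τ = (-0.0300, 0.1700, -0.0100)

rate change Δω = (-0.00060000, 0.05380000, 0.00485714)
ω₀×(Iω₀) = (-0.0240, -0.0990, -0.0440)
applied torque τ = (-0.0300, 0.1700, -0.0100)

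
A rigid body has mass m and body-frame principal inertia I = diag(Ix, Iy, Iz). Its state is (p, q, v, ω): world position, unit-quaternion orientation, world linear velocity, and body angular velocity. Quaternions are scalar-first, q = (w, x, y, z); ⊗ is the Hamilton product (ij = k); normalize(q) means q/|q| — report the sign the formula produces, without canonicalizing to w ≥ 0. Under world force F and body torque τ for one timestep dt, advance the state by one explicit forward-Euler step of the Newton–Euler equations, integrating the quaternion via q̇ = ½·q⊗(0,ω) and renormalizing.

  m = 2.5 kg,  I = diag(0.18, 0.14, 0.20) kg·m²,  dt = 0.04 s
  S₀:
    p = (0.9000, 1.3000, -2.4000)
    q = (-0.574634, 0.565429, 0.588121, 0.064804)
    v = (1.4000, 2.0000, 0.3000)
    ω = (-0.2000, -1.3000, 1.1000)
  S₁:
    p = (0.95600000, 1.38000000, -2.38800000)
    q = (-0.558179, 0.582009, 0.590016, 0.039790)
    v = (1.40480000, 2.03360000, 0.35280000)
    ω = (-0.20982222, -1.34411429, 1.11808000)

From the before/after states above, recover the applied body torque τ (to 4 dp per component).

Δω = ω₁−ω₀ = (-0.00982222, -0.04411429, 0.01808000)
ω₀×(Iω₀) = (-0.0858, 0.0044, -0.0104)
I·α + gyro = (-0.1300, -0.1500, 0.0800)

τ = (-0.1300, -0.1500, 0.0800)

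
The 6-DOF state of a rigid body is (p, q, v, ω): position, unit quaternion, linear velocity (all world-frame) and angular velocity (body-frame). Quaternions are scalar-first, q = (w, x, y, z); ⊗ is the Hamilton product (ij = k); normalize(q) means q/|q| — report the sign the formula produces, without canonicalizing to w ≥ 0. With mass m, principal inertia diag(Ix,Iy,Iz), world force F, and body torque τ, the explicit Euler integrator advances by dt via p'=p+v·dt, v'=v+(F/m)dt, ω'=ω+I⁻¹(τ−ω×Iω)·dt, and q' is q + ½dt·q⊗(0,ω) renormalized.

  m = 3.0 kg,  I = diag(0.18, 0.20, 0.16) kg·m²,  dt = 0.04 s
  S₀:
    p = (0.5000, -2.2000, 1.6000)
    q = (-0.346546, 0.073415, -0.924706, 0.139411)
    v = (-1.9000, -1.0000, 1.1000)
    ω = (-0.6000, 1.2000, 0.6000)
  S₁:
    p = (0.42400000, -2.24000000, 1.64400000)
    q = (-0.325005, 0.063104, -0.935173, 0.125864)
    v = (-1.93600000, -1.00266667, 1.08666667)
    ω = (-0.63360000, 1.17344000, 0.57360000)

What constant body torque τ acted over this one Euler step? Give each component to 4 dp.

ω₁ − ω₀ = (-0.03360000, -0.02656000, -0.02640000)
I·α + gyro = (-0.1800, -0.1400, -0.1200)

τ = (-0.1800, -0.1400, -0.1200)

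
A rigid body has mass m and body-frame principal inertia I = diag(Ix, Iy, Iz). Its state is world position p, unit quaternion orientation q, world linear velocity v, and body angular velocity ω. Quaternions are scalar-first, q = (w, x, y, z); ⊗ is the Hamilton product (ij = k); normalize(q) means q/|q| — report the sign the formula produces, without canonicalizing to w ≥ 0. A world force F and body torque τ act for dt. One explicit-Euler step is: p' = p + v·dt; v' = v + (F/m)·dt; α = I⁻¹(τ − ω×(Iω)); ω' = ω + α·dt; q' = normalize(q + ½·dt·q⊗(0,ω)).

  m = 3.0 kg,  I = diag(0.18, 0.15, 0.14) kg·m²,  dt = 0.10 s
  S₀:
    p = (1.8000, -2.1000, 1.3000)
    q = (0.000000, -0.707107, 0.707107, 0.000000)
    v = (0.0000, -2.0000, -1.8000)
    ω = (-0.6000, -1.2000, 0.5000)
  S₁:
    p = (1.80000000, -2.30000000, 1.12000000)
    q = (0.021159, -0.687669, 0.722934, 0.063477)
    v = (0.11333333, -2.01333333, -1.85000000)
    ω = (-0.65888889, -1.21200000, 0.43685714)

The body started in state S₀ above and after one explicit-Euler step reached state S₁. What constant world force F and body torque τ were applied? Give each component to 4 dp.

ω₁ − ω₀ = (-0.05888889, -0.01200000, -0.06314286)
applied torque τ = (-0.1000, -0.0300, -0.1100)
Δv = v₁−v₀ = (0.11333333, -0.01333333, -0.05000000)
applied force F = (3.4000, -0.4000, -1.5000)

F = (3.4000, -0.4000, -1.5000)
τ = (-0.1000, -0.0300, -0.1100)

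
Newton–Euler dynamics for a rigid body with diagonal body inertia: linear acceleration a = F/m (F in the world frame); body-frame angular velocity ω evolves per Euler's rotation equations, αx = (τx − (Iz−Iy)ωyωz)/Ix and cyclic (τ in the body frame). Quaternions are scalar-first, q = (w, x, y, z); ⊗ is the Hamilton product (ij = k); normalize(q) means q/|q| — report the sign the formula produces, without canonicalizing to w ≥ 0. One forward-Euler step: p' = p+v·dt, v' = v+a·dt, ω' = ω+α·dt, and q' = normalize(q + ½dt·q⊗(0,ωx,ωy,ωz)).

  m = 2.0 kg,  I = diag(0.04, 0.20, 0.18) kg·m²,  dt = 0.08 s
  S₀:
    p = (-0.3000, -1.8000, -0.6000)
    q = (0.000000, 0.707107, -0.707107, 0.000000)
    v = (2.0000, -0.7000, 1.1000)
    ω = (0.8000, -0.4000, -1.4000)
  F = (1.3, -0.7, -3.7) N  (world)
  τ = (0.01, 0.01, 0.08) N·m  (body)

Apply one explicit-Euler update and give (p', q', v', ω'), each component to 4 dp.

p' = (-0.1400, -1.8560, -0.5120)
q' = (-0.0339, 0.7451, -0.6660, 0.0113)
v' = (2.0520, -0.7280, 0.9520)
ω' = (0.8424, -0.4587, -1.3417)

p + v·dt = (-0.1400, -1.8560, -0.5120)
v' = v + a·dt = (2.0520, -0.7280, 0.9520)
ω×(Iω) gyroscopic = (-0.0112, 0.1568, -0.0512)
α = I⁻¹(τ − ω×Iω) = (0.5300, -0.7340, 0.7289)
new body rate ω' = (0.8424, -0.4587, -1.3417)
2q̇ = q⊗(0,ω) = (-0.8485284, 0.9899498, 0.9899498, 0.2828428)
updated quaternion q' = (-0.0339, 0.7451, -0.6660, 0.0113)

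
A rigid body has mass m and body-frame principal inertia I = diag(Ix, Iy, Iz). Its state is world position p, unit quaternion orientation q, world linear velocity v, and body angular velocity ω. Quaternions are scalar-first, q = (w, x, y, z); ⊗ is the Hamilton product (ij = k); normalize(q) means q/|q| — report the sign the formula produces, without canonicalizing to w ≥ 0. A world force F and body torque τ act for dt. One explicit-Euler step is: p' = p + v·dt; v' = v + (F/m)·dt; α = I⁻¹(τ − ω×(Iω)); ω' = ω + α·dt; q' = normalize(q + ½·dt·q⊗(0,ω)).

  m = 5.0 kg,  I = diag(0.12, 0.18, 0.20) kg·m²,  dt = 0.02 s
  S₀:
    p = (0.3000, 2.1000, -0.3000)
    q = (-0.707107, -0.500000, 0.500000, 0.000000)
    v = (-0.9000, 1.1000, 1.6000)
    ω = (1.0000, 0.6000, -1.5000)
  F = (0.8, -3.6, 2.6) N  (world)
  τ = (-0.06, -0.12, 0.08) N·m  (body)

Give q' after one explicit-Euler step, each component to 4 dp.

q' = (-0.7050, -0.5145, 0.4882, 0.0026)

q⊗(0,ω) = (0.2000000, -1.4571070, -1.1742642, 0.2606605)
q + ½dt·q⊗(0,ω), renormalized = (-0.7050, -0.5145, 0.4882, 0.0026)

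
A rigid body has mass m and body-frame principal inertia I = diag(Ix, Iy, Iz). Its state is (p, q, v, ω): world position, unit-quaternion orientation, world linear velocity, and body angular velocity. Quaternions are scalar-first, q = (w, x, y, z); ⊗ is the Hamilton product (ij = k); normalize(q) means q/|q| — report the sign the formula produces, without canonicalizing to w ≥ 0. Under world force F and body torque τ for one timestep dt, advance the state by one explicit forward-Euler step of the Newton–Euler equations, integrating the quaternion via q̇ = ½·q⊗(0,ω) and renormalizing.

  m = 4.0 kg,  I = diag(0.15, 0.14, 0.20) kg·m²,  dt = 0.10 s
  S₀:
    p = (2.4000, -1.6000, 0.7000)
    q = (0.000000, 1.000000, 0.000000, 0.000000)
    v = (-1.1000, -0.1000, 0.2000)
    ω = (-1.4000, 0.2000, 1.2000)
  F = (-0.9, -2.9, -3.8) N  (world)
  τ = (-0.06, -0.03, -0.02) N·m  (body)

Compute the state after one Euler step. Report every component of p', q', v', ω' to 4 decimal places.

p' = (2.2900, -1.6100, 0.7200)
q' = (0.0697, 0.9957, -0.0597, 0.0100)
v' = (-1.1225, -0.1725, 0.1050)
ω' = (-1.4496, 0.1186, 1.1886)

gyro term ω×Iω = (0.0144, 0.0840, 0.0028)
angular accel α = (-0.4960, -0.8143, -0.1140)
ω' = ω + α·dt = (-1.4496, 0.1186, 1.1886)
q⊗(0,ω) = (1.4000000, 0.0000000, -1.2000000, 0.2000000)
updated quaternion q' = (0.0697, 0.9957, -0.0597, 0.0100)
a = F/m = (-0.2250, -0.7250, -0.9500)
new position p' = (2.2900, -1.6100, 0.7200)
new velocity v' = (-1.1225, -0.1725, 0.1050)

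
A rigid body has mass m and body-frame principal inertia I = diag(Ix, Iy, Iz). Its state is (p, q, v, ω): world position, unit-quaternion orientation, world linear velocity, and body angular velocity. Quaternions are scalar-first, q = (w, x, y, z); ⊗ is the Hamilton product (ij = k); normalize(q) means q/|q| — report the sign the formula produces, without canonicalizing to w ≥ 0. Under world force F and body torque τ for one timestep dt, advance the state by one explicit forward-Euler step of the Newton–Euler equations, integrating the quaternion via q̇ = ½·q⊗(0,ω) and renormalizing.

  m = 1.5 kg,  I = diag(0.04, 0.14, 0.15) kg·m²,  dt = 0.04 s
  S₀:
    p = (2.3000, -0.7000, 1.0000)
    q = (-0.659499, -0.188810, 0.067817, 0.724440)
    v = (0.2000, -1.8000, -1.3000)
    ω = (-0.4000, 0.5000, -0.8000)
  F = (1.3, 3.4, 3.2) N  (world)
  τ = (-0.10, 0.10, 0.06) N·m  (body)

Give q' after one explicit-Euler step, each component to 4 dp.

q⊗(0,ω) = (0.4701195, -0.1526740, -0.7705735, 0.4603210)
q' = normalize(q + ½dt·q⊗(0,ω)) = (-0.6500, -0.1918, 0.0524, 0.7335)

q' = (-0.6500, -0.1918, 0.0524, 0.7335)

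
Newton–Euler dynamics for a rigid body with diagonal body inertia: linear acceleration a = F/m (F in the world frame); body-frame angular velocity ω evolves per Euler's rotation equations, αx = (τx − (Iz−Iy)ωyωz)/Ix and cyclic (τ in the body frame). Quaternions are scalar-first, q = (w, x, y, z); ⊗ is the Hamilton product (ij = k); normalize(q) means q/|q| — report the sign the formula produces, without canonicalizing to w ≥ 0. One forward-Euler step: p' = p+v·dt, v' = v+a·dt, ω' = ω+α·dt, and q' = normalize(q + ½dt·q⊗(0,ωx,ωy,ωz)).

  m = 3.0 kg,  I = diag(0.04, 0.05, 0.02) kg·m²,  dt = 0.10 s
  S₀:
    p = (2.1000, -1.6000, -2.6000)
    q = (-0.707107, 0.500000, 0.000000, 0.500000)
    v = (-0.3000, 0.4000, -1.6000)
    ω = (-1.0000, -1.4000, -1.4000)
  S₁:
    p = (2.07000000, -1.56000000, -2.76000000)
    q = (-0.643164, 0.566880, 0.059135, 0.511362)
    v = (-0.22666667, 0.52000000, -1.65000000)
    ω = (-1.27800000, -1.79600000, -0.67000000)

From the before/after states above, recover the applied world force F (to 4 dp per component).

Δv = v₁−v₀ = (0.07333333, 0.12000000, -0.05000000)
F = m·Δv/dt = (2.2000, 3.6000, -1.5000)

F = (2.2000, 3.6000, -1.5000)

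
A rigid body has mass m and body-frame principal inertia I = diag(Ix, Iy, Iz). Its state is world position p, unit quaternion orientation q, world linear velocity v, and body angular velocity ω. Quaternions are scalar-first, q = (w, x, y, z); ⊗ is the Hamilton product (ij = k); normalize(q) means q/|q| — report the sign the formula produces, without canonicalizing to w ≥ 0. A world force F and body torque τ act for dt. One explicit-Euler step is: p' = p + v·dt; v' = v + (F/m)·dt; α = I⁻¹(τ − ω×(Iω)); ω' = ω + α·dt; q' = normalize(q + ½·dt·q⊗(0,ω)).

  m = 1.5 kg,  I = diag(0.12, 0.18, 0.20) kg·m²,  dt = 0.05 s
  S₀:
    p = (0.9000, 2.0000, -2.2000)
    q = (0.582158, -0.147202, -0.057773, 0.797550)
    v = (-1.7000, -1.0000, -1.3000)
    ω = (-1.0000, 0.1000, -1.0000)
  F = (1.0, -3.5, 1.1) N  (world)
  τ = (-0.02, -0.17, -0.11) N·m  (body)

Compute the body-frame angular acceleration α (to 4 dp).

ω×(Iω) gyroscopic = (-0.0020, -0.0800, -0.0060)
α = I⁻¹(τ − ω×Iω) = (-0.1500, -0.5000, -0.5200)

α = (-0.1500, -0.5000, -0.5200)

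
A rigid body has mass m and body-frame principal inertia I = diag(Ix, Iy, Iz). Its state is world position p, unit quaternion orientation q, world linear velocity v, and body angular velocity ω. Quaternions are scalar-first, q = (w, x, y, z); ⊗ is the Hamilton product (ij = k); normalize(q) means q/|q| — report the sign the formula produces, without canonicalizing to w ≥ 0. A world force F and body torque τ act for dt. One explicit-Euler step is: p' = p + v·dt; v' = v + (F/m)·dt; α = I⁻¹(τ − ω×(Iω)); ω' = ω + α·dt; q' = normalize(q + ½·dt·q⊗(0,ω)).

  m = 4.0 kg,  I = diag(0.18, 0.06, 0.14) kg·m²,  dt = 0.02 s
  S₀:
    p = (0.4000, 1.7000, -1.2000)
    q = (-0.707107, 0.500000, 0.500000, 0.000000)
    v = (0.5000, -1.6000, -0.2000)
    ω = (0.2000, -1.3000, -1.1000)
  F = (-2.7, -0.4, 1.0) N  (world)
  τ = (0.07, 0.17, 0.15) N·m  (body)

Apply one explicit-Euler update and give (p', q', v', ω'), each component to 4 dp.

p' = (0.4100, 1.6680, -1.2040)
q' = (-0.7015, 0.4930, 0.5146, 0.0003)
v' = (0.4865, -1.6020, -0.1950)
ω' = (0.1951, -1.2404, -1.0830)

precession coupling ω×(Iω) = (0.1144, -0.0088, 0.0312)
α = I⁻¹(τ − ω×Iω) = (-0.2467, 2.9800, 0.8486)
ω + α·dt = (0.1951, -1.2404, -1.0830)
2q̇ = q⊗(0,ω) = (0.5500000, -0.6914214, 1.4692391, 0.0278177)
q' = normalize(q + ½dt·q⊗(0,ω)) = (-0.7015, 0.4930, 0.5146, 0.0003)
a = (-0.6750, -0.1000, 0.2500)
p' = p + v·dt = (0.4100, 1.6680, -1.2040)
v + (F/m)dt = (0.4865, -1.6020, -0.1950)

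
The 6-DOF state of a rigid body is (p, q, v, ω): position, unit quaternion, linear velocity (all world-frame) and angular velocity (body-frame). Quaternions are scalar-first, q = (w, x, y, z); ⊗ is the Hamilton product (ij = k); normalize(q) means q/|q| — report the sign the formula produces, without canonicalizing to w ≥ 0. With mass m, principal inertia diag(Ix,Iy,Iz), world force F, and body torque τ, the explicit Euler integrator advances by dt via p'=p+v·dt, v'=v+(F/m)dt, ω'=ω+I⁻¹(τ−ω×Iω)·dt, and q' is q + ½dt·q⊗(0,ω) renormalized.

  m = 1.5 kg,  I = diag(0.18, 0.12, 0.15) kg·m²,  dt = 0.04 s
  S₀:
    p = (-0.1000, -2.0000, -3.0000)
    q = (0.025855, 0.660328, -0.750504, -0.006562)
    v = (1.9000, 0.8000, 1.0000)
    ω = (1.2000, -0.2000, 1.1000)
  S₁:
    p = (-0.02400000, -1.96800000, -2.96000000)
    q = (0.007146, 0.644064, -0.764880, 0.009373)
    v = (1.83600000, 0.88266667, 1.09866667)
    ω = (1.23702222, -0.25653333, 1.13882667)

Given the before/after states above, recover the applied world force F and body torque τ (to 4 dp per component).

F = (-2.4000, 3.1000, 3.7000)
τ = (0.1600, -0.1300, 0.1600)

ω₁ − ω₀ = (0.03702222, -0.05653333, 0.03882667)
ω₀×(Iω₀) = (-0.0066, 0.0396, 0.0144)
applied torque τ = (0.1600, -0.1300, 0.1600)
Δv = v₁−v₀ = (-0.06400000, 0.08266667, 0.09866667)
applied force F = (-2.4000, 3.1000, 3.7000)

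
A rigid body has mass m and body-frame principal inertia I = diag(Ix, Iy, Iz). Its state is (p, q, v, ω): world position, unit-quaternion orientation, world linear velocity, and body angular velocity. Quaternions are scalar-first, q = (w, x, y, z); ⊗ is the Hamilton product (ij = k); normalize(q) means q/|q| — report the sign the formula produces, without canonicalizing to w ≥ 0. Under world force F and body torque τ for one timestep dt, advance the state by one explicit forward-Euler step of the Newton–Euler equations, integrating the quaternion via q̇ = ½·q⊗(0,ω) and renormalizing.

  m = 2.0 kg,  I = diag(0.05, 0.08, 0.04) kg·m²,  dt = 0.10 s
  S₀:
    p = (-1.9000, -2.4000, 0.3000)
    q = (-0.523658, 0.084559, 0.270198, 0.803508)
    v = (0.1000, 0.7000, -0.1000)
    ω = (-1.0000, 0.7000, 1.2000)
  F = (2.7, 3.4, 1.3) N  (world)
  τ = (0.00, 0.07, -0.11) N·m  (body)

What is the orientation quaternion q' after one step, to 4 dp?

q' = (-0.5750, 0.0985, 0.2059, 0.7857)

2q̇ = q⊗(0,ω) = (-1.0687892, 0.2854400, -1.2715394, -0.2990003)
q' = normalize(q + ½dt·q⊗(0,ω)) = (-0.5750, 0.0985, 0.2059, 0.7857)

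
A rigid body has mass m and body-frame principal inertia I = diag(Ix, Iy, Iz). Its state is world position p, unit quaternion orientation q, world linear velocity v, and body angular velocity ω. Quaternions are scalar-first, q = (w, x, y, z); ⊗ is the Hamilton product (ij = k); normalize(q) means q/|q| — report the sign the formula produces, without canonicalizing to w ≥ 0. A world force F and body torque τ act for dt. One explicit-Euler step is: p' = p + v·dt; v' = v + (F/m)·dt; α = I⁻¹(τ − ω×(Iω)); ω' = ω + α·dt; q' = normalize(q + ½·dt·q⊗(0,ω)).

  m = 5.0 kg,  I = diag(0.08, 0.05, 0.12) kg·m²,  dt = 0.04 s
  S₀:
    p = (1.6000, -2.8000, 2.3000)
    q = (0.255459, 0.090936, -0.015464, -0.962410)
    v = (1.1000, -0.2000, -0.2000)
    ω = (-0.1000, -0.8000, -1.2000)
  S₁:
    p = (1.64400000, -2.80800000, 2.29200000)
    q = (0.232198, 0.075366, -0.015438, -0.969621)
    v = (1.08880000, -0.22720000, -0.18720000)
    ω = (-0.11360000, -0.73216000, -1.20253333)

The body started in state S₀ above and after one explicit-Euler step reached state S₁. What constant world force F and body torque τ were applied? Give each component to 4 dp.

F = (-1.4000, -3.4000, 1.6000)
τ = (0.0400, 0.0800, -0.0100)

rate change Δω = (-0.01360000, 0.06784000, -0.00253333)
applied torque τ = (0.0400, 0.0800, -0.0100)
Δv = v₁−v₀ = (-0.01120000, -0.02720000, 0.01280000)
m·(v₁−v₀)/dt = (-1.4000, -3.4000, 1.6000)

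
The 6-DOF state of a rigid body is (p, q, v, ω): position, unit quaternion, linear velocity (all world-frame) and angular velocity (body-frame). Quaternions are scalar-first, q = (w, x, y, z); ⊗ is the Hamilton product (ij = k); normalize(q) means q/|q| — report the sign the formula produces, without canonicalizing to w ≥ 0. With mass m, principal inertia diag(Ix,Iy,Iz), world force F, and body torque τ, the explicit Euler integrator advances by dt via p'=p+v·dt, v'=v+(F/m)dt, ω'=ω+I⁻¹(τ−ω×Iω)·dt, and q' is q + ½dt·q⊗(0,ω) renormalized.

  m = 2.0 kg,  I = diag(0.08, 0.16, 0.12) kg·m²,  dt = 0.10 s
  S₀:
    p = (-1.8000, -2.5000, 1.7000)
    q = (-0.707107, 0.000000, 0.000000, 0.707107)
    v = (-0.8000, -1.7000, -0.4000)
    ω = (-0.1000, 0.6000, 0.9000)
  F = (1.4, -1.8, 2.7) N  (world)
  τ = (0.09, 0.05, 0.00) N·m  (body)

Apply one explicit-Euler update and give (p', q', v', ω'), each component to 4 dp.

angular accel α = (1.3950, 0.2900, 0.0400)
ω' = ω + α·dt = (0.0395, 0.6290, 0.9040)
q⊗(0,ω) = (-0.6363963, -0.3535535, -0.4949749, -0.6363963)
q' = normalize(q + ½dt·q⊗(0,ω)) = (-0.7378, -0.0177, -0.0247, 0.6743)
a = F/m = (0.7000, -0.9000, 1.3500)
p + v·dt = (-1.8800, -2.6700, 1.6600)
v + (F/m)dt = (-0.7300, -1.7900, -0.2650)

p' = (-1.8800, -2.6700, 1.6600)
q' = (-0.7378, -0.0177, -0.0247, 0.6743)
v' = (-0.7300, -1.7900, -0.2650)
ω' = (0.0395, 0.6290, 0.9040)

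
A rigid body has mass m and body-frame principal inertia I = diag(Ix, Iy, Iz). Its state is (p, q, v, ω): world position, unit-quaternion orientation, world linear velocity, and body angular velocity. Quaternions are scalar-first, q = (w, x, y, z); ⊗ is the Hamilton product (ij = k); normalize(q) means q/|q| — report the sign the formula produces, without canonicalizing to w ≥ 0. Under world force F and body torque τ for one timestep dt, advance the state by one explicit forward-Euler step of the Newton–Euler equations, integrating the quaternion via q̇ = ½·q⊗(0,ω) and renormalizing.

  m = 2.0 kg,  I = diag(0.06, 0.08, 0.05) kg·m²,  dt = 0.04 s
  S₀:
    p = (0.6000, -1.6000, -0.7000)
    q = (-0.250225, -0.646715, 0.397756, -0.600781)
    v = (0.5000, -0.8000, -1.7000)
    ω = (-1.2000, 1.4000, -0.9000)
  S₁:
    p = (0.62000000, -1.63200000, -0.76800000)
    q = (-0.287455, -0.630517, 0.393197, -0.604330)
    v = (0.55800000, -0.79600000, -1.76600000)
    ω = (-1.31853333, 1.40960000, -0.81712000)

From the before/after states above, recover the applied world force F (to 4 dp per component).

velocity change Δv = (0.05800000, 0.00400000, -0.06600000)
applied force F = (2.9000, 0.2000, -3.3000)

F = (2.9000, 0.2000, -3.3000)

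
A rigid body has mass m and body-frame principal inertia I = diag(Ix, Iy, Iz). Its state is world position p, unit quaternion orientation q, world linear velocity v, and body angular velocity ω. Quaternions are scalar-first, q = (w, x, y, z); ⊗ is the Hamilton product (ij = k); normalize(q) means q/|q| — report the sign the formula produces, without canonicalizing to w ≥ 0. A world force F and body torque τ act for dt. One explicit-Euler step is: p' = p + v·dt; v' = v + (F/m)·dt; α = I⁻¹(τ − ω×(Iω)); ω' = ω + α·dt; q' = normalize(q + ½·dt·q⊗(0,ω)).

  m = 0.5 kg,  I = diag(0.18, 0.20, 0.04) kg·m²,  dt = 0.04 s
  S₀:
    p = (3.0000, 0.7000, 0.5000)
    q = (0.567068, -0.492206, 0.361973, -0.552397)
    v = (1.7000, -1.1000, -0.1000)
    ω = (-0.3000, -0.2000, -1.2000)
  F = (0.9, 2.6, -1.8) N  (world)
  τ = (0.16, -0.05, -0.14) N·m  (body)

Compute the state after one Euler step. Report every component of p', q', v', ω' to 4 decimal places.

precession coupling ω×(Iω) = (-0.0384, 0.0504, 0.0012)
α = I⁻¹(τ − ω×Iω) = (1.1022, -0.5020, -3.5300)
ω' = ω + α·dt = (-0.2559, -0.2201, -1.3412)
2q̇ = q⊗(0,ω) = (-0.7381436, -0.7149674, -0.5383417, -0.4734485)
updated quaternion q' = (0.5521, -0.5063, 0.3511, -0.5617)
p + v·dt = (3.0680, 0.6560, 0.4960)
v' = v + a·dt = (1.7720, -0.8920, -0.2440)

p' = (3.0680, 0.6560, 0.4960)
q' = (0.5521, -0.5063, 0.3511, -0.5617)
v' = (1.7720, -0.8920, -0.2440)
ω' = (-0.2559, -0.2201, -1.3412)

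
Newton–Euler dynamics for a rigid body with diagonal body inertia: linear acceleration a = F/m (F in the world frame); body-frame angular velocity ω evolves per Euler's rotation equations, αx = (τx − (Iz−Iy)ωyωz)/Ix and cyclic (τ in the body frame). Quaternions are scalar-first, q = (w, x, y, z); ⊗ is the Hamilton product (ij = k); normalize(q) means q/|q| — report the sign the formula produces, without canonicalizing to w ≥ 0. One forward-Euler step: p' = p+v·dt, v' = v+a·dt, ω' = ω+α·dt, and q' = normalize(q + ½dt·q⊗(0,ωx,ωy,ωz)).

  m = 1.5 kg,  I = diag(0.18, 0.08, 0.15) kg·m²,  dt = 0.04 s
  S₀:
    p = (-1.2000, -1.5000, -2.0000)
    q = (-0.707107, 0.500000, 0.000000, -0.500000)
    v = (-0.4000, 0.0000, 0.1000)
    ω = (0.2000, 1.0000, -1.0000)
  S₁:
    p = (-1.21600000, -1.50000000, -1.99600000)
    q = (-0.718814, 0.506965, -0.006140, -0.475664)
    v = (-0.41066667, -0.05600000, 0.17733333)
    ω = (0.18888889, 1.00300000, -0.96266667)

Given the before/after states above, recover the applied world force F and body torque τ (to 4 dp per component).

Δv = v₁−v₀ = (-0.01066667, -0.05600000, 0.07733333)
applied force F = (-0.4000, -2.1000, 2.9000)
Δω = ω₁−ω₀ = (-0.01111111, 0.00300000, 0.03733333)
applied torque τ = (-0.1200, 0.0000, 0.1200)

F = (-0.4000, -2.1000, 2.9000)
τ = (-0.1200, 0.0000, 0.1200)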